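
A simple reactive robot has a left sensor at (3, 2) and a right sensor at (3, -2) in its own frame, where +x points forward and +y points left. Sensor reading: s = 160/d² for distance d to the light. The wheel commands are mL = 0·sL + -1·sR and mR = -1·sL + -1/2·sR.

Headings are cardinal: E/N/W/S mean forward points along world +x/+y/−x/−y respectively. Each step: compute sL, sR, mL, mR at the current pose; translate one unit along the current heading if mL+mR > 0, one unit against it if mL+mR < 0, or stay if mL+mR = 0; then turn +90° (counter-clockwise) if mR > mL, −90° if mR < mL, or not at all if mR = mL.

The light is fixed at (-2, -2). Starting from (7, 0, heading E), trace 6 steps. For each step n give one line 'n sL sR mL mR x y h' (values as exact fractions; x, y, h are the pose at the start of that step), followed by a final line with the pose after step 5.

n=0: pose=(7,0,E); sL=1, sR=10/9; mL=-10/9, mR=-14/9; mL+mR=-8/3 → advance -1; mR−mL=-4/9 → turn -1·90°
n=1: pose=(6,0,S); sL=160/101, sR=160/37; mL=-160/37, mR=-14000/3737; mL+mR=-30160/3737 → advance -1; mR−mL=2160/3737 → turn +1·90°
n=2: pose=(6,1,E); sL=80/73, sR=80/61; mL=-80/61, mR=-7800/4453; mL+mR=-13640/4453 → advance -1; mR−mL=-1960/4453 → turn -1·90°
n=3: pose=(5,1,S); sL=160/81, sR=32/5; mL=-32/5, mR=-2096/405; mL+mR=-4688/405 → advance -1; mR−mL=496/405 → turn +1·90°
n=4: pose=(5,2,E); sL=20/17, sR=20/13; mL=-20/13, mR=-430/221; mL+mR=-770/221 → advance -1; mR−mL=-90/221 → turn -1·90°
n=5: pose=(4,2,S); sL=32/13, sR=160/17; mL=-160/17, mR=-1584/221; mL+mR=-3664/221 → advance -1; mR−mL=496/221 → turn +1·90°

0 1 10/9 -10/9 -14/9 7 0 E
1 160/101 160/37 -160/37 -14000/3737 6 0 S
2 80/73 80/61 -80/61 -7800/4453 6 1 E
3 160/81 32/5 -32/5 -2096/405 5 1 S
4 20/17 20/13 -20/13 -430/221 5 2 E
5 32/13 160/17 -160/17 -1584/221 4 2 S
final 4 3 E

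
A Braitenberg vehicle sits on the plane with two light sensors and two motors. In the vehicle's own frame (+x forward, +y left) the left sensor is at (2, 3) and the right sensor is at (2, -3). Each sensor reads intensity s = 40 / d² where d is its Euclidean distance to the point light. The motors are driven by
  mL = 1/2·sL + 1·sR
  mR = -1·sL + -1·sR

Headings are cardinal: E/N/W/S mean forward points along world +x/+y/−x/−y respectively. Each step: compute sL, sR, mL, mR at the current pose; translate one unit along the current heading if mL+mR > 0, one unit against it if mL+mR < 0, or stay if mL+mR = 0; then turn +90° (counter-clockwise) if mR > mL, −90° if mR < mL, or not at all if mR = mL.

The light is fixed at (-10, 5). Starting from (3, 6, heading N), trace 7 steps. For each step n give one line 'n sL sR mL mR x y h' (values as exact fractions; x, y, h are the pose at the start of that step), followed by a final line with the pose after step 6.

n=0: pose=(3,6,N); sL=40/109, sR=8/53; mL=1932/5777, mR=-2992/5777; mL+mR=-20/109 → advance -1; mR−mL=-4924/5777 → turn -1·90°
n=1: pose=(3,5,E); sL=20/117, sR=20/117; mL=10/39, mR=-40/117; mL+mR=-10/117 → advance -1; mR−mL=-70/117 → turn -1·90°
n=2: pose=(2,5,S); sL=40/229, sR=8/17; mL=2172/3893, mR=-2512/3893; mL+mR=-20/229 → advance -1; mR−mL=-4684/3893 → turn -1·90°
n=3: pose=(2,6,W); sL=5/13, sR=10/29; mL=405/754, mR=-275/377; mL+mR=-5/26 → advance -1; mR−mL=-955/754 → turn -1·90°
n=4: pose=(3,6,N); sL=40/109, sR=8/53; mL=1932/5777, mR=-2992/5777; mL+mR=-20/109 → advance -1; mR−mL=-4924/5777 → turn -1·90°
n=5: pose=(3,5,E); sL=20/117, sR=20/117; mL=10/39, mR=-40/117; mL+mR=-10/117 → advance -1; mR−mL=-70/117 → turn -1·90°
n=6: pose=(2,5,S); sL=40/229, sR=8/17; mL=2172/3893, mR=-2512/3893; mL+mR=-20/229 → advance -1; mR−mL=-4684/3893 → turn -1·90°

0 40/109 8/53 1932/5777 -2992/5777 3 6 N
1 20/117 20/117 10/39 -40/117 3 5 E
2 40/229 8/17 2172/3893 -2512/3893 2 5 S
3 5/13 10/29 405/754 -275/377 2 6 W
4 40/109 8/53 1932/5777 -2992/5777 3 6 N
5 20/117 20/117 10/39 -40/117 3 5 E
6 40/229 8/17 2172/3893 -2512/3893 2 5 S
final 2 6 W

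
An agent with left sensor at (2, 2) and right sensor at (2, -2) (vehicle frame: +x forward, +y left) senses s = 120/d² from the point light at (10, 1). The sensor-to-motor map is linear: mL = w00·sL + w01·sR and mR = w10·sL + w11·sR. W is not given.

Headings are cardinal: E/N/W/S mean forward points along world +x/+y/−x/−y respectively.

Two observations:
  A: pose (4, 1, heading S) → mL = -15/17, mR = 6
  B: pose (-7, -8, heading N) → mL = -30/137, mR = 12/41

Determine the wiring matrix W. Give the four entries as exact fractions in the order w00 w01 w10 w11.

obs A: pose=(4,1,S) → sL=6, sR=30/17, mL=-15/17, mR=6
obs B: pose=(-7,-8,N) → sL=12/41, sR=60/137, mL=-30/137, mR=12/41
sensor matrix S = [[6, 30/17], [12/41, 60/137]]; det S = 201600/95489
solve [mL_A; mL_B] = S·[w00; w01] and [mR_A; mR_B] = S·[w10; w11]:
  w00 = 0, w01 = -1/2, w10 = 1, w11 = 0

0 -1/2 1 0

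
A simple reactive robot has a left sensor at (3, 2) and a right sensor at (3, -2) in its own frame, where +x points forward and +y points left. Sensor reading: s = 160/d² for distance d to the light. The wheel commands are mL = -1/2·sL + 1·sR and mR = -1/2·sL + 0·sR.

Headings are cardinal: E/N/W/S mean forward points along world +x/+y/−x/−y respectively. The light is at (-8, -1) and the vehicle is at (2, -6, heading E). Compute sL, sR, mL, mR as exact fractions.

left sensor world pos  = (5, -4); dL² = 178
right sensor world pos = (5, -8); dR² = 218
sL = 160/178 = 80/89
sR = 160/218 = 80/109
mL = -1/2·sL + 1·sR = 2760/9701
mR = -1/2·sL + 0·sR = -40/89

80/89 80/109 2760/9701 -40/89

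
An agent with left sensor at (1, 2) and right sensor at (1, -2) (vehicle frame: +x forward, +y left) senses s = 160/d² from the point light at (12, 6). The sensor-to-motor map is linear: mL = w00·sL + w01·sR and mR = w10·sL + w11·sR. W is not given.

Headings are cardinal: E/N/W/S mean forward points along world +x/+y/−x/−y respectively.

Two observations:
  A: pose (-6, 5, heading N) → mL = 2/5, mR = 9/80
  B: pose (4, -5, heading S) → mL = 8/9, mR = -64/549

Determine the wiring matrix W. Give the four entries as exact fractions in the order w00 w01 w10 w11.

1 0 -1/2 1/2

obs A: pose=(-6,5,N) → sL=2/5, sR=5/8, mL=2/5, mR=9/80
obs B: pose=(4,-5,S) → sL=8/9, sR=40/61, mL=8/9, mR=-64/549
sensor matrix S = [[2/5, 5/8], [8/9, 40/61]]; det S = -161/549
solve [mL_A; mL_B] = S·[w00; w01] and [mR_A; mR_B] = S·[w10; w11]:
  w00 = 1, w01 = 0, w10 = -1/2, w11 = 1/2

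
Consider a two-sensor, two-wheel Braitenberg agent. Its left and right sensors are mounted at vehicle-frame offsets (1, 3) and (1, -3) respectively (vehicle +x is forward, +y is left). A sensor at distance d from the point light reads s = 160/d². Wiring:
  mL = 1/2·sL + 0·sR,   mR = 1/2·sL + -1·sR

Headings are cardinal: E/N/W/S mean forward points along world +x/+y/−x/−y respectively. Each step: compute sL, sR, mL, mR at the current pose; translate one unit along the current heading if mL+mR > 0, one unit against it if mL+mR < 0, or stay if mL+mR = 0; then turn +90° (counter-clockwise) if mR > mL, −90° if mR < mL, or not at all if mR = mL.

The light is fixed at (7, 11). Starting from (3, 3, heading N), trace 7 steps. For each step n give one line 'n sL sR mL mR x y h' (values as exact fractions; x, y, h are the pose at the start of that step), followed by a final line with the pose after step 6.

0 80/49 16/5 40/49 -584/245 3 3 N
1 32/9 160/153 16/9 112/153 3 2 E
2 8/5 20/17 4/5 -32/85 4 2 S
3 32/37 32/13 16/37 -976/481 4 1 W
4 80/53 80/41 40/53 -2600/2173 5 1 N
5 32/13 160/197 16/13 1072/2561 5 0 E
6 40/37 1 20/37 -17/37 6 0 S
final 6 -1 W

n=0: pose=(3,3,N); sL=80/49, sR=16/5; mL=40/49, mR=-584/245; mL+mR=-384/245 → advance -1; mR−mL=-16/5 → turn -1·90°
n=1: pose=(3,2,E); sL=32/9, sR=160/153; mL=16/9, mR=112/153; mL+mR=128/51 → advance +1; mR−mL=-160/153 → turn -1·90°
n=2: pose=(4,2,S); sL=8/5, sR=20/17; mL=4/5, mR=-32/85; mL+mR=36/85 → advance +1; mR−mL=-20/17 → turn -1·90°
n=3: pose=(4,1,W); sL=32/37, sR=32/13; mL=16/37, mR=-976/481; mL+mR=-768/481 → advance -1; mR−mL=-32/13 → turn -1·90°
n=4: pose=(5,1,N); sL=80/53, sR=80/41; mL=40/53, mR=-2600/2173; mL+mR=-960/2173 → advance -1; mR−mL=-80/41 → turn -1·90°
n=5: pose=(5,0,E); sL=32/13, sR=160/197; mL=16/13, mR=1072/2561; mL+mR=4224/2561 → advance +1; mR−mL=-160/197 → turn -1·90°
n=6: pose=(6,0,S); sL=40/37, sR=1; mL=20/37, mR=-17/37; mL+mR=3/37 → advance +1; mR−mL=-1 → turn -1·90°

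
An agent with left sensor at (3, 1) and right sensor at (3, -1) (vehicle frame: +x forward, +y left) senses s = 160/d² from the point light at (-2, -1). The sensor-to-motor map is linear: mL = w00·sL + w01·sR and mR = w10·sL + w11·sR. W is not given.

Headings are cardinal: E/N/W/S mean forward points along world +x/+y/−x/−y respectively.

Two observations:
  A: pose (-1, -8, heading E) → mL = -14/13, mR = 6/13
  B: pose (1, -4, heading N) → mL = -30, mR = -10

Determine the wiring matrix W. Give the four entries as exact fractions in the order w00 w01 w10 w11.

-1 1 -1/2 1

obs A: pose=(-1,-8,E) → sL=40/13, sR=2, mL=-14/13, mR=6/13
obs B: pose=(1,-4,N) → sL=40, sR=10, mL=-30, mR=-10
sensor matrix S = [[40/13, 2], [40, 10]]; det S = -640/13
solve [mL_A; mL_B] = S·[w00; w01] and [mR_A; mR_B] = S·[w10; w11]:
  w00 = -1, w01 = 1, w10 = -1/2, w11 = 1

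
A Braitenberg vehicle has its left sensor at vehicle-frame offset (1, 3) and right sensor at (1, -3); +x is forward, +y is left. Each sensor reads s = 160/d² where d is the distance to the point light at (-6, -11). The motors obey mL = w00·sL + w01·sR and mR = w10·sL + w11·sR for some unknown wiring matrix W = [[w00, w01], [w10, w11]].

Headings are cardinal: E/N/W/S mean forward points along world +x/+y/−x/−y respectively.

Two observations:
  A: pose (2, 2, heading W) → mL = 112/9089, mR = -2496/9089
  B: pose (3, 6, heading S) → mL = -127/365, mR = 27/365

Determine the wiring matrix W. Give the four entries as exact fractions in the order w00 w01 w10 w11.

obs A: pose=(2,2,W) → sL=160/149, sR=32/61, mL=112/9089, mR=-2496/9089
obs B: pose=(3,6,S) → sL=2/5, sR=40/73, mL=-127/365, mR=27/365
sensor matrix S = [[160/149, 32/61], [2/5, 40/73]]; det S = 1255872/3317485
solve [mL_A; mL_B] = S·[w00; w01] and [mR_A; mR_B] = S·[w10; w11]:
  w00 = 1/2, w01 = -1, w10 = -1/2, w11 = 1/2

1/2 -1 -1/2 1/2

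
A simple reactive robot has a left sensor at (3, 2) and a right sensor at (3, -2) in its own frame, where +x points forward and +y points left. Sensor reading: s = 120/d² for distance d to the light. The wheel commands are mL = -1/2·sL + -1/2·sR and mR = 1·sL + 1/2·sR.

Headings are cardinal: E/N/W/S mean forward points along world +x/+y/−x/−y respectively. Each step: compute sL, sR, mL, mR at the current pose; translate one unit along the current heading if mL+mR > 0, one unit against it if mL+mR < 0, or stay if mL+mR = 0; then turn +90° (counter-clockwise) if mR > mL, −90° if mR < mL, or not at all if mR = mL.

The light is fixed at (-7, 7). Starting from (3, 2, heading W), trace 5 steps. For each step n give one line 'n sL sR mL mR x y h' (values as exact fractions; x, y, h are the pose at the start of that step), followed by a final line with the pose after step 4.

0 60/49 60/29 -2340/1421 3210/1421 3 2 W
1 24/37 120/113 -3576/4181 4932/4181 2 2 S
2 3/4 15/26 -69/104 27/26 2 1 E
3 120/73 40/51 -4520/3723 7580/3723 3 1 N
4 60/49 60/29 -2340/1421 3210/1421 3 2 W
final 2 2 S

n=0: pose=(3,2,W); sL=60/49, sR=60/29; mL=-2340/1421, mR=3210/1421; mL+mR=30/49 → advance +1; mR−mL=5550/1421 → turn +1·90°
n=1: pose=(2,2,S); sL=24/37, sR=120/113; mL=-3576/4181, mR=4932/4181; mL+mR=12/37 → advance +1; mR−mL=8508/4181 → turn +1·90°
n=2: pose=(2,1,E); sL=3/4, sR=15/26; mL=-69/104, mR=27/26; mL+mR=3/8 → advance +1; mR−mL=177/104 → turn +1·90°
n=3: pose=(3,1,N); sL=120/73, sR=40/51; mL=-4520/3723, mR=7580/3723; mL+mR=60/73 → advance +1; mR−mL=12100/3723 → turn +1·90°
n=4: pose=(3,2,W); sL=60/49, sR=60/29; mL=-2340/1421, mR=3210/1421; mL+mR=30/49 → advance +1; mR−mL=5550/1421 → turn +1·90°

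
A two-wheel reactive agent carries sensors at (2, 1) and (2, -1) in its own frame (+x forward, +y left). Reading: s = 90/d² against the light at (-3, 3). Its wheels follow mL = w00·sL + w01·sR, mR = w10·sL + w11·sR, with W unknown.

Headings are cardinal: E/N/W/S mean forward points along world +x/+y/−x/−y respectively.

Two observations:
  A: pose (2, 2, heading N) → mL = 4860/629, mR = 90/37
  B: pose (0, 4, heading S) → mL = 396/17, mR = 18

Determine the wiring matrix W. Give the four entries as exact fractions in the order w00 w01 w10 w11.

1 1 0 1

obs A: pose=(2,2,N) → sL=90/17, sR=90/37, mL=4860/629, mR=90/37
obs B: pose=(0,4,S) → sL=90/17, sR=18, mL=396/17, mR=18
sensor matrix S = [[90/17, 90/37], [90/17, 18]]; det S = 51840/629
solve [mL_A; mL_B] = S·[w00; w01] and [mR_A; mR_B] = S·[w10; w11]:
  w00 = 1, w01 = 1, w10 = 0, w11 = 1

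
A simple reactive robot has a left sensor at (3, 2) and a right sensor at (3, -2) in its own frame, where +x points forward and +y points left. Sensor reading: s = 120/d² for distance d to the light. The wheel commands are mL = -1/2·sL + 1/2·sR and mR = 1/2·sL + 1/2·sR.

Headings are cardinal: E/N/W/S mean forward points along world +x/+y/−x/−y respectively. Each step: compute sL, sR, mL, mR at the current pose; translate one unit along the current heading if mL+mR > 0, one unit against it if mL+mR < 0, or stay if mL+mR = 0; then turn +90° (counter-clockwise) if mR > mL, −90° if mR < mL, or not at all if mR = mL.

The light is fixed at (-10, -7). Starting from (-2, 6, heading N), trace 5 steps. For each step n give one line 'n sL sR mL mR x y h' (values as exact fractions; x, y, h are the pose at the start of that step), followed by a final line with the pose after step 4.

0 30/73 30/89 -240/6497 2430/6497 -2 6 N
1 120/169 120/281 -6720/47489 27000/47489 -2 7 W
2 60/101 60/73 840/7373 5220/7373 -3 7 S
3 24/65 120/221 96/1105 504/1105 -3 6 E
4 30/73 30/89 -240/6497 2430/6497 -2 6 N
final -2 7 W

n=0: pose=(-2,6,N); sL=30/73, sR=30/89; mL=-240/6497, mR=2430/6497; mL+mR=30/89 → advance +1; mR−mL=30/73 → turn +1·90°
n=1: pose=(-2,7,W); sL=120/169, sR=120/281; mL=-6720/47489, mR=27000/47489; mL+mR=120/281 → advance +1; mR−mL=120/169 → turn +1·90°
n=2: pose=(-3,7,S); sL=60/101, sR=60/73; mL=840/7373, mR=5220/7373; mL+mR=60/73 → advance +1; mR−mL=60/101 → turn +1·90°
n=3: pose=(-3,6,E); sL=24/65, sR=120/221; mL=96/1105, mR=504/1105; mL+mR=120/221 → advance +1; mR−mL=24/65 → turn +1·90°
n=4: pose=(-2,6,N); sL=30/73, sR=30/89; mL=-240/6497, mR=2430/6497; mL+mR=30/89 → advance +1; mR−mL=30/73 → turn +1·90°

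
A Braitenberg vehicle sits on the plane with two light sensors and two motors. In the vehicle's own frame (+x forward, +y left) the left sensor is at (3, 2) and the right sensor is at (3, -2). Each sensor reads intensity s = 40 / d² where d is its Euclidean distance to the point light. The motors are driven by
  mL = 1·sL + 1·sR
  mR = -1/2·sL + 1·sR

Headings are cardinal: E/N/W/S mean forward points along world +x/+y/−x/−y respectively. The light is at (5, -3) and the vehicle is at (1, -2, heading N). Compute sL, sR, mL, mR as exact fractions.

10/13 2 36/13 21/13

left sensor world pos  = (-1, 1); dL² = 52
right sensor world pos = (3, 1); dR² = 20
sL = 40/52 = 10/13
sR = 40/20 = 2
mL = 1·sL + 1·sR = 36/13
mR = -1/2·sL + 1·sR = 21/13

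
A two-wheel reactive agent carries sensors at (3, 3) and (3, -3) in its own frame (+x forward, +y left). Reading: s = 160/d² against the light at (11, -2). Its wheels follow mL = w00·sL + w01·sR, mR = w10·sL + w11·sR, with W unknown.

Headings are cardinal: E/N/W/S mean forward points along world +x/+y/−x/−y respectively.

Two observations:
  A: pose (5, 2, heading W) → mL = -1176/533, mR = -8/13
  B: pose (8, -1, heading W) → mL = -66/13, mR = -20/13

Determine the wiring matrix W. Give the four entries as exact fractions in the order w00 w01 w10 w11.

obs A: pose=(5,2,W) → sL=80/41, sR=16/13, mL=-1176/533, mR=-8/13
obs B: pose=(8,-1,W) → sL=4, sR=40/13, mL=-66/13, mR=-20/13
sensor matrix S = [[80/41, 16/13], [4, 40/13]]; det S = 576/533
solve [mL_A; mL_B] = S·[w00; w01] and [mR_A; mR_B] = S·[w10; w11]:
  w00 = -1/2, w01 = -1, w10 = 0, w11 = -1/2

-1/2 -1 0 -1/2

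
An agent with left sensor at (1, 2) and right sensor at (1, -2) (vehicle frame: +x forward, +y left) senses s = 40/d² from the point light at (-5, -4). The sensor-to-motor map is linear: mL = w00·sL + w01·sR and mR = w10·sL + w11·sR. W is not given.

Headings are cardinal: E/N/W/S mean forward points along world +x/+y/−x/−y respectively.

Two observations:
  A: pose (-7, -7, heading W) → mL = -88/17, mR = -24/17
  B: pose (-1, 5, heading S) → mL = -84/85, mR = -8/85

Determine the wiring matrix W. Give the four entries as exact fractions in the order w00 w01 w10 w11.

-1 -1 1/2 -1/2

obs A: pose=(-7,-7,W) → sL=20/17, sR=4, mL=-88/17, mR=-24/17
obs B: pose=(-1,5,S) → sL=2/5, sR=10/17, mL=-84/85, mR=-8/85
sensor matrix S = [[20/17, 4], [2/5, 10/17]]; det S = -1312/1445
solve [mL_A; mL_B] = S·[w00; w01] and [mR_A; mR_B] = S·[w10; w11]:
  w00 = -1, w01 = -1, w10 = 1/2, w11 = -1/2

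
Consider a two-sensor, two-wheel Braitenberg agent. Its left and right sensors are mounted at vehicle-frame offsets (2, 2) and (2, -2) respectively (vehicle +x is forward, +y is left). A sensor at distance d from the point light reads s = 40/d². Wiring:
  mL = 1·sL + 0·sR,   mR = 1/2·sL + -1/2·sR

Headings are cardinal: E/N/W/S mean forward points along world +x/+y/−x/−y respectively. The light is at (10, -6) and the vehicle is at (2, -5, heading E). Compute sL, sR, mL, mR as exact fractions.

left sensor world pos  = (4, -3); dL² = 45
right sensor world pos = (4, -7); dR² = 37
sL = 40/45 = 8/9
sR = 40/37 = 40/37
mL = 1·sL + 0·sR = 8/9
mR = 1/2·sL + -1/2·sR = -32/333

8/9 40/37 8/9 -32/333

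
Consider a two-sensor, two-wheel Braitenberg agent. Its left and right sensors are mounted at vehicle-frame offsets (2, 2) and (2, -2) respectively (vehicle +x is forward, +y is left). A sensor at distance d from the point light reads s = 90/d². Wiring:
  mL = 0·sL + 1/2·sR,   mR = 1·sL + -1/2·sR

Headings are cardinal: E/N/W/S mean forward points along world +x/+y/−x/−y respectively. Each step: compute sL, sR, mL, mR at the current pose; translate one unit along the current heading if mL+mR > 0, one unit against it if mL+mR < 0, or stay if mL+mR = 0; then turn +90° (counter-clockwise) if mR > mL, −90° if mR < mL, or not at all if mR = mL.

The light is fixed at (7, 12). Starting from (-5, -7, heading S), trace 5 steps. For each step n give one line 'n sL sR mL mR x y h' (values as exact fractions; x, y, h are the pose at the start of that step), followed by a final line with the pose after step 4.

0 90/541 90/637 45/637 32985/344617 -5 -7 S
1 45/212 45/292 45/584 4185/30952 -5 -8 E
2 90/493 2/9 1/9 317/4437 -4 -8 N
3 9/37 5/29 5/58 337/2146 -4 -7 E
4 90/433 90/353 45/353 12285/152849 -3 -7 N
final -3 -6 E

n=0: pose=(-5,-7,S); sL=90/541, sR=90/637; mL=45/637, mR=32985/344617; mL+mR=90/541 → advance +1; mR−mL=8640/344617 → turn +1·90°
n=1: pose=(-5,-8,E); sL=45/212, sR=45/292; mL=45/584, mR=4185/30952; mL+mR=45/212 → advance +1; mR−mL=225/3869 → turn +1·90°
n=2: pose=(-4,-8,N); sL=90/493, sR=2/9; mL=1/9, mR=317/4437; mL+mR=90/493 → advance +1; mR−mL=-176/4437 → turn -1·90°
n=3: pose=(-4,-7,E); sL=9/37, sR=5/29; mL=5/58, mR=337/2146; mL+mR=9/37 → advance +1; mR−mL=76/1073 → turn +1·90°
n=4: pose=(-3,-7,N); sL=90/433, sR=90/353; mL=45/353, mR=12285/152849; mL+mR=90/433 → advance +1; mR−mL=-7200/152849 → turn -1·90°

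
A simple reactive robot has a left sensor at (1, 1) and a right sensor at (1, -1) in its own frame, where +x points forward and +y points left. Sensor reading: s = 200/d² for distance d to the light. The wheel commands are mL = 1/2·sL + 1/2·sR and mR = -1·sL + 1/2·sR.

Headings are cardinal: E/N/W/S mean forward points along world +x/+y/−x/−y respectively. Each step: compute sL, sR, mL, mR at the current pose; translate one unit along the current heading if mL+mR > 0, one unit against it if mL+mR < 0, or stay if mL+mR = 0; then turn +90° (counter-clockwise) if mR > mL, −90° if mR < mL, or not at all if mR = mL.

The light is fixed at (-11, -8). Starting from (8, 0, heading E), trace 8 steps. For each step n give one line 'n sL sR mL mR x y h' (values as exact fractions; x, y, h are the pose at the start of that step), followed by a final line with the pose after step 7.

0 200/481 200/449 93000/215969 -41700/215969 8 0 E
1 20/49 20/41 900/2009 -330/2009 9 0 S
2 200/397 8/17 3288/6749 -1812/6749 9 -1 W
3 50/97 25/58 5325/11252 -3375/11252 8 -1 N
4 200/481 200/449 93000/215969 -41700/215969 8 0 E
5 20/49 20/41 900/2009 -330/2009 9 0 S
6 200/397 8/17 3288/6749 -1812/6749 9 -1 W
7 50/97 25/58 5325/11252 -3375/11252 8 -1 N
final 8 0 E

n=0: pose=(8,0,E); sL=200/481, sR=200/449; mL=93000/215969, mR=-41700/215969; mL+mR=51300/215969 → advance +1; mR−mL=-300/481 → turn -1·90°
n=1: pose=(9,0,S); sL=20/49, sR=20/41; mL=900/2009, mR=-330/2009; mL+mR=570/2009 → advance +1; mR−mL=-30/49 → turn -1·90°
n=2: pose=(9,-1,W); sL=200/397, sR=8/17; mL=3288/6749, mR=-1812/6749; mL+mR=1476/6749 → advance +1; mR−mL=-300/397 → turn -1·90°
n=3: pose=(8,-1,N); sL=50/97, sR=25/58; mL=5325/11252, mR=-3375/11252; mL+mR=975/5626 → advance +1; mR−mL=-75/97 → turn -1·90°
n=4: pose=(8,0,E); sL=200/481, sR=200/449; mL=93000/215969, mR=-41700/215969; mL+mR=51300/215969 → advance +1; mR−mL=-300/481 → turn -1·90°
n=5: pose=(9,0,S); sL=20/49, sR=20/41; mL=900/2009, mR=-330/2009; mL+mR=570/2009 → advance +1; mR−mL=-30/49 → turn -1·90°
n=6: pose=(9,-1,W); sL=200/397, sR=8/17; mL=3288/6749, mR=-1812/6749; mL+mR=1476/6749 → advance +1; mR−mL=-300/397 → turn -1·90°
n=7: pose=(8,-1,N); sL=50/97, sR=25/58; mL=5325/11252, mR=-3375/11252; mL+mR=975/5626 → advance +1; mR−mL=-75/97 → turn -1·90°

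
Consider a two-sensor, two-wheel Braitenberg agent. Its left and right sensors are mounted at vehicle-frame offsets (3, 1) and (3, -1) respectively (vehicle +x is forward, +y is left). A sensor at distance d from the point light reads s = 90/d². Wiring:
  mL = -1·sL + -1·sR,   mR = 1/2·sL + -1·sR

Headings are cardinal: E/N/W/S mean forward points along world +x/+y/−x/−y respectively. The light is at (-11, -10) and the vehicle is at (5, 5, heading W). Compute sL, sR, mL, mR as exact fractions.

18/73 18/85 -2844/6205 -549/6205

left sensor world pos  = (2, 4); dL² = 365
right sensor world pos = (2, 6); dR² = 425
sL = 90/365 = 18/73
sR = 90/425 = 18/85
mL = -1·sL + -1·sR = -2844/6205
mR = 1/2·sL + -1·sR = -549/6205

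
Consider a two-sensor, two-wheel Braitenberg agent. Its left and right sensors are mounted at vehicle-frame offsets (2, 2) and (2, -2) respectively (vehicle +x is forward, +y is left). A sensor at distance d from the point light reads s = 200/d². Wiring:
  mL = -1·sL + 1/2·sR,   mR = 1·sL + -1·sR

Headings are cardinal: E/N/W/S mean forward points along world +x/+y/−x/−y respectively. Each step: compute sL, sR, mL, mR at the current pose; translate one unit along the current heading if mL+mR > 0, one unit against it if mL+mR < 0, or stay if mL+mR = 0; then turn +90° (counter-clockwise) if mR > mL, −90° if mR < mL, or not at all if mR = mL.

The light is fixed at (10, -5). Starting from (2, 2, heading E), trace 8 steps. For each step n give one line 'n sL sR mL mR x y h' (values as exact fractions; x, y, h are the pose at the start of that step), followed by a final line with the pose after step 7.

n=0: pose=(2,2,E); sL=200/117, sR=200/61; mL=-500/7137, mR=-11200/7137; mL+mR=-100/61 → advance -1; mR−mL=-10700/7137 → turn -1·90°
n=1: pose=(1,2,S); sL=100/37, sR=100/73; mL=-5450/2701, mR=3600/2701; mL+mR=-50/73 → advance -1; mR−mL=9050/2701 → turn +1·90°
n=2: pose=(1,3,E); sL=200/149, sR=40/17; mL=-420/2533, mR=-2560/2533; mL+mR=-20/17 → advance -1; mR−mL=-2140/2533 → turn -1·90°
n=3: pose=(0,3,S); sL=2, sR=10/9; mL=-13/9, mR=8/9; mL+mR=-5/9 → advance -1; mR−mL=7/3 → turn +1·90°
n=4: pose=(0,4,E); sL=40/37, sR=200/113; mL=-820/4181, mR=-2880/4181; mL+mR=-100/113 → advance -1; mR−mL=-2060/4181 → turn -1·90°
n=5: pose=(-1,4,S); sL=20/13, sR=100/109; mL=-1530/1417, mR=880/1417; mL+mR=-50/109 → advance -1; mR−mL=2410/1417 → turn +1·90°
n=6: pose=(-1,5,E); sL=8/9, sR=40/29; mL=-52/261, mR=-128/261; mL+mR=-20/29 → advance -1; mR−mL=-76/261 → turn -1·90°
n=7: pose=(-2,5,S); sL=50/41, sR=10/13; mL=-445/533, mR=240/533; mL+mR=-5/13 → advance -1; mR−mL=685/533 → turn +1·90°

0 200/117 200/61 -500/7137 -11200/7137 2 2 E
1 100/37 100/73 -5450/2701 3600/2701 1 2 S
2 200/149 40/17 -420/2533 -2560/2533 1 3 E
3 2 10/9 -13/9 8/9 0 3 S
4 40/37 200/113 -820/4181 -2880/4181 0 4 E
5 20/13 100/109 -1530/1417 880/1417 -1 4 S
6 8/9 40/29 -52/261 -128/261 -1 5 E
7 50/41 10/13 -445/533 240/533 -2 5 S
final -2 6 E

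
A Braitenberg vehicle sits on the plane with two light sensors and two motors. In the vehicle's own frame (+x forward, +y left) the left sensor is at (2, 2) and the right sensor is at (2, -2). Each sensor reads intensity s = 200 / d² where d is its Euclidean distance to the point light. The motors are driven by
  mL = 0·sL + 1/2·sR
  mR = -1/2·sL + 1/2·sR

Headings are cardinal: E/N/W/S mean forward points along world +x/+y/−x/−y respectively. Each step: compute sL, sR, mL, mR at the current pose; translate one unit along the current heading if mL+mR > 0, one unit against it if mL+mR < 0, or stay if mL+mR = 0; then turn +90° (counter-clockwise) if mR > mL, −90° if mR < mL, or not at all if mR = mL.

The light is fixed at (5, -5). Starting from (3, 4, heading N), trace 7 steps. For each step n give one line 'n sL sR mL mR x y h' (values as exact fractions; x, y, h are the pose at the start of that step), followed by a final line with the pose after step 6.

n=0: pose=(3,4,N); sL=200/137, sR=200/121; mL=100/121, mR=1600/16577; mL+mR=15300/16577 → advance +1; mR−mL=-100/137 → turn -1·90°
n=1: pose=(3,5,E); sL=25/18, sR=25/8; mL=25/16, mR=125/144; mL+mR=175/72 → advance +1; mR−mL=-25/36 → turn -1·90°
n=2: pose=(4,5,S); sL=40/13, sR=200/73; mL=100/73, mR=-160/949; mL+mR=1140/949 → advance +1; mR−mL=-20/13 → turn -1·90°
n=3: pose=(4,4,W); sL=100/29, sR=20/13; mL=10/13, mR=-360/377; mL+mR=-70/377 → advance -1; mR−mL=-50/29 → turn -1·90°
n=4: pose=(5,4,N); sL=8/5, sR=8/5; mL=4/5, mR=0; mL+mR=4/5 → advance +1; mR−mL=-4/5 → turn -1·90°
n=5: pose=(5,5,E); sL=50/37, sR=50/17; mL=25/17, mR=500/629; mL+mR=1425/629 → advance +1; mR−mL=-25/37 → turn -1·90°
n=6: pose=(6,5,S); sL=200/73, sR=40/13; mL=20/13, mR=160/949; mL+mR=1620/949 → advance +1; mR−mL=-100/73 → turn -1·90°

0 200/137 200/121 100/121 1600/16577 3 4 N
1 25/18 25/8 25/16 125/144 3 5 E
2 40/13 200/73 100/73 -160/949 4 5 S
3 100/29 20/13 10/13 -360/377 4 4 W
4 8/5 8/5 4/5 0 5 4 N
5 50/37 50/17 25/17 500/629 5 5 E
6 200/73 40/13 20/13 160/949 6 5 S
final 6 4 W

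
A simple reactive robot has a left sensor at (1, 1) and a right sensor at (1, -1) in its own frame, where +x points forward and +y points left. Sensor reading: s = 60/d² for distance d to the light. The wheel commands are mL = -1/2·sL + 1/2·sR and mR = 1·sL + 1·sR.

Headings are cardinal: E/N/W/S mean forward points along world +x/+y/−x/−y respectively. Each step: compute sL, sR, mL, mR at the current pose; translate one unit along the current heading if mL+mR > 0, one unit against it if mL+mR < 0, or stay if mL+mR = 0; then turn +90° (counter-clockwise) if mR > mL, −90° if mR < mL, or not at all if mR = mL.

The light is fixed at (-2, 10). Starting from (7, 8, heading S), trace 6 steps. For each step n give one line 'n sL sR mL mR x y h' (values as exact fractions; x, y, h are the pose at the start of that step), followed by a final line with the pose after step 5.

n=0: pose=(7,8,S); sL=60/109, sR=60/73; mL=1080/7957, mR=10920/7957; mL+mR=12000/7957 → advance +1; mR−mL=9840/7957 → turn +1·90°
n=1: pose=(7,7,E); sL=15/26, sR=15/29; mL=-45/1508, mR=825/754; mL+mR=1605/1508 → advance +1; mR−mL=1695/1508 → turn +1·90°
n=2: pose=(8,7,N); sL=12/17, sR=12/25; mL=-48/425, mR=504/425; mL+mR=456/425 → advance +1; mR−mL=552/425 → turn +1·90°
n=3: pose=(8,8,W); sL=2/3, sR=30/41; mL=4/123, mR=172/123; mL+mR=176/123 → advance +1; mR−mL=56/41 → turn +1·90°
n=4: pose=(7,8,S); sL=60/109, sR=60/73; mL=1080/7957, mR=10920/7957; mL+mR=12000/7957 → advance +1; mR−mL=9840/7957 → turn +1·90°
n=5: pose=(7,7,E); sL=15/26, sR=15/29; mL=-45/1508, mR=825/754; mL+mR=1605/1508 → advance +1; mR−mL=1695/1508 → turn +1·90°

0 60/109 60/73 1080/7957 10920/7957 7 8 S
1 15/26 15/29 -45/1508 825/754 7 7 E
2 12/17 12/25 -48/425 504/425 8 7 N
3 2/3 30/41 4/123 172/123 8 8 W
4 60/109 60/73 1080/7957 10920/7957 7 8 S
5 15/26 15/29 -45/1508 825/754 7 7 E
final 8 7 N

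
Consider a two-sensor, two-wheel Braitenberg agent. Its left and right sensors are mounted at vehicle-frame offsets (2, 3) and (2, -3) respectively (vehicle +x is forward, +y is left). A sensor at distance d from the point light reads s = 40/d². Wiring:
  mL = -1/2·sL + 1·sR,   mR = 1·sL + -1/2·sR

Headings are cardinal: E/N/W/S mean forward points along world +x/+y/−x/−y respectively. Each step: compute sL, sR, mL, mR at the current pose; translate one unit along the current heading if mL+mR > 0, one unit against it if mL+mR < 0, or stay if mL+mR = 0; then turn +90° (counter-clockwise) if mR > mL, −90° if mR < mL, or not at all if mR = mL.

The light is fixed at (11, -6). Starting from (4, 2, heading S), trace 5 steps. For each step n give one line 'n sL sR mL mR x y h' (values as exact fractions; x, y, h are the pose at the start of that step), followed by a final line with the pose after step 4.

0 10/13 5/17 -20/221 275/442 4 2 S
1 8/25 40/41 836/1025 -172/1025 4 1 E
2 20/17 20/53 -190/901 890/901 5 1 S
3 40/97 8/5 676/485 -188/485 5 0 E
4 2 1/2 -1/2 7/4 6 0 S
final 6 -1 E

n=0: pose=(4,2,S); sL=10/13, sR=5/17; mL=-20/221, mR=275/442; mL+mR=235/442 → advance +1; mR−mL=315/442 → turn +1·90°
n=1: pose=(4,1,E); sL=8/25, sR=40/41; mL=836/1025, mR=-172/1025; mL+mR=664/1025 → advance +1; mR−mL=-1008/1025 → turn -1·90°
n=2: pose=(5,1,S); sL=20/17, sR=20/53; mL=-190/901, mR=890/901; mL+mR=700/901 → advance +1; mR−mL=1080/901 → turn +1·90°
n=3: pose=(5,0,E); sL=40/97, sR=8/5; mL=676/485, mR=-188/485; mL+mR=488/485 → advance +1; mR−mL=-864/485 → turn -1·90°
n=4: pose=(6,0,S); sL=2, sR=1/2; mL=-1/2, mR=7/4; mL+mR=5/4 → advance +1; mR−mL=9/4 → turn +1·90°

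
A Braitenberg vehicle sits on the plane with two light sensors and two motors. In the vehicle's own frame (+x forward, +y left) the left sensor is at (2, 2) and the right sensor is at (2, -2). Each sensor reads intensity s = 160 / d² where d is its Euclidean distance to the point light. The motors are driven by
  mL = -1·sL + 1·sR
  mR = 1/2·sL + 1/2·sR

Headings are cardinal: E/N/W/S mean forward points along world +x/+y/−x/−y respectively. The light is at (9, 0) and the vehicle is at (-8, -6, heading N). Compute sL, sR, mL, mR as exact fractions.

160/377 160/241 21760/90857 49440/90857

left sensor world pos  = (-10, -4); dL² = 377
right sensor world pos = (-6, -4); dR² = 241
sL = 160/377 = 160/377
sR = 160/241 = 160/241
mL = -1·sL + 1·sR = 21760/90857
mR = 1/2·sL + 1/2·sR = 49440/90857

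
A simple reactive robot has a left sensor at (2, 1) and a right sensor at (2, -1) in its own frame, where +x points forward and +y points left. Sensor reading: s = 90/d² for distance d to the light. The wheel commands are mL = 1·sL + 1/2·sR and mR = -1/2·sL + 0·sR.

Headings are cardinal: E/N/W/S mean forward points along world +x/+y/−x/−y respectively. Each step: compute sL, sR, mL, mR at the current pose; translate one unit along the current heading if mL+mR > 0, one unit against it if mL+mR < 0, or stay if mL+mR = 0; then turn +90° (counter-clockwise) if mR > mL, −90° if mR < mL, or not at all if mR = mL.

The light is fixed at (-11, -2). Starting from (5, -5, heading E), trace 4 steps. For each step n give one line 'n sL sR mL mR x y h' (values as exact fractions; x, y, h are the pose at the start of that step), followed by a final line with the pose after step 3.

n=0: pose=(5,-5,E); sL=45/164, sR=9/34; mL=567/1394, mR=-45/328; mL+mR=1503/5576 → advance +1; mR−mL=-3033/5576 → turn -1·90°
n=1: pose=(6,-5,S); sL=90/349, sR=90/281; mL=40995/98069, mR=-45/349; mL+mR=28350/98069 → advance +1; mR−mL=-53640/98069 → turn -1·90°
n=2: pose=(6,-6,W); sL=9/25, sR=5/13; mL=359/650, mR=-9/50; mL+mR=121/325 → advance +1; mR−mL=-238/325 → turn -1·90°
n=3: pose=(5,-6,N); sL=90/229, sR=90/293; mL=36675/67097, mR=-45/229; mL+mR=23490/67097 → advance +1; mR−mL=-49860/67097 → turn -1·90°

0 45/164 9/34 567/1394 -45/328 5 -5 E
1 90/349 90/281 40995/98069 -45/349 6 -5 S
2 9/25 5/13 359/650 -9/50 6 -6 W
3 90/229 90/293 36675/67097 -45/229 5 -6 N
final 5 -5 E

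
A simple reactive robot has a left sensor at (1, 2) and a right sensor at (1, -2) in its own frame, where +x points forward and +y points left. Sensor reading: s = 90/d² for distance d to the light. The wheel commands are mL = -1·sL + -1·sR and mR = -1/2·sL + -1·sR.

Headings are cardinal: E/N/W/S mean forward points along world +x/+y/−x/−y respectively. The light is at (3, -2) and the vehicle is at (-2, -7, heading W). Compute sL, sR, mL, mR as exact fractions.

left sensor world pos  = (-3, -9); dL² = 85
right sensor world pos = (-3, -5); dR² = 45
sL = 90/85 = 18/17
sR = 90/45 = 2
mL = -1·sL + -1·sR = -52/17
mR = -1/2·sL + -1·sR = -43/17

18/17 2 -52/17 -43/17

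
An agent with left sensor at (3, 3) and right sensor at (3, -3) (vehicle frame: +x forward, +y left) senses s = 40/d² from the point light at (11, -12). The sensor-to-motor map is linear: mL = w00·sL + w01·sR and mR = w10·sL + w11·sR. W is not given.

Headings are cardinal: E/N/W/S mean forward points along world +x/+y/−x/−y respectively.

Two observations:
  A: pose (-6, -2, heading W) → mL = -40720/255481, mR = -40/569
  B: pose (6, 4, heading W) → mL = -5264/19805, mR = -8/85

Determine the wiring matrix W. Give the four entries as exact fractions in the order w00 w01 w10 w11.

obs A: pose=(-6,-2,W) → sL=40/449, sR=40/569, mL=-40720/255481, mR=-40/569
obs B: pose=(6,4,W) → sL=40/233, sR=8/85, mL=-5264/19805, mR=-8/85
sensor matrix S = [[40/449, 40/569], [40/233, 8/85]]; det S = -3727872/1011960241
solve [mL_A; mL_B] = S·[w00; w01] and [mR_A; mR_B] = S·[w10; w11]:
  w00 = -1, w01 = -1, w10 = 0, w11 = -1

-1 -1 0 -1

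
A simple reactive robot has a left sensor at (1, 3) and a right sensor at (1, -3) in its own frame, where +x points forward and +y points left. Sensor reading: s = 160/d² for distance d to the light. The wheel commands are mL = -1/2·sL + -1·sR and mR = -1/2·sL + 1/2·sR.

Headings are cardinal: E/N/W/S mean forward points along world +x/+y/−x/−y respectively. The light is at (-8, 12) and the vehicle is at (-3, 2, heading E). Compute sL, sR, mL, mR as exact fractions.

32/17 32/41 -1200/697 -384/697

left sensor world pos  = (-2, 5); dL² = 85
right sensor world pos = (-2, -1); dR² = 205
sL = 160/85 = 32/17
sR = 160/205 = 32/41
mL = -1/2·sL + -1·sR = -1200/697
mR = -1/2·sL + 1/2·sR = -384/697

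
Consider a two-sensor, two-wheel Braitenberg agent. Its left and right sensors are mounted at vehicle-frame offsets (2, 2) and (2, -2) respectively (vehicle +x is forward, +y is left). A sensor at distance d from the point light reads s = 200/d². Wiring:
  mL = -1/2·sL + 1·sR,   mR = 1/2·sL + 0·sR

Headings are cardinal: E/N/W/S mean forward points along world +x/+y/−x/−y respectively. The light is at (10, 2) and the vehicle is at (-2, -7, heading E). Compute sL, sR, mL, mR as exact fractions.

200/149 200/221 7700/32929 100/149

left sensor world pos  = (0, -5); dL² = 149
right sensor world pos = (0, -9); dR² = 221
sL = 200/149 = 200/149
sR = 200/221 = 200/221
mL = -1/2·sL + 1·sR = 7700/32929
mR = 1/2·sL + 0·sR = 100/149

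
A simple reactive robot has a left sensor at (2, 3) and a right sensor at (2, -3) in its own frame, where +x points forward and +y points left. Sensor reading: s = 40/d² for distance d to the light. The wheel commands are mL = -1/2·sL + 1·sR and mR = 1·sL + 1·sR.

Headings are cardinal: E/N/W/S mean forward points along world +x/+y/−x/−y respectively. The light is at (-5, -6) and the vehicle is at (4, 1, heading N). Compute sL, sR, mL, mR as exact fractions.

left sensor world pos  = (1, 3); dL² = 117
right sensor world pos = (7, 3); dR² = 225
sL = 40/117 = 40/117
sR = 40/225 = 8/45
mL = -1/2·sL + 1·sR = 4/585
mR = 1·sL + 1·sR = 304/585

40/117 8/45 4/585 304/585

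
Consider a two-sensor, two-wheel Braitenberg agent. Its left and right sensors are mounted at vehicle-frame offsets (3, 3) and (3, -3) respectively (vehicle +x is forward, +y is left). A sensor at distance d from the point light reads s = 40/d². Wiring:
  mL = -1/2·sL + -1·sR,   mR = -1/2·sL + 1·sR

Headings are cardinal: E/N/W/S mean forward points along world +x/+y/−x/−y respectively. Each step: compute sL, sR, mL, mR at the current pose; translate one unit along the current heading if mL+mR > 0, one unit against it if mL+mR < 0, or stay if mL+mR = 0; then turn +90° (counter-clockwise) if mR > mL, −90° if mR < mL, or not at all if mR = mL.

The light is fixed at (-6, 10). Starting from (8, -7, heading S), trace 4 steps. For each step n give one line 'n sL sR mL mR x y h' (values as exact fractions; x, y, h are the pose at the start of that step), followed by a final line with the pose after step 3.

n=0: pose=(8,-7,S); sL=40/689, sR=40/521; mL=-37980/358969, mR=17140/358969; mL+mR=-40/689 → advance -1; mR−mL=80/521 → turn +1·90°
n=1: pose=(8,-6,E); sL=20/229, sR=4/65; mL=-1566/14885, mR=266/14885; mL+mR=-20/229 → advance -1; mR−mL=8/65 → turn +1·90°
n=2: pose=(7,-6,N); sL=40/269, sR=8/85; mL=-3852/22865, mR=452/22865; mL+mR=-40/269 → advance -1; mR−mL=16/85 → turn +1·90°
n=3: pose=(7,-7,W); sL=2/25, sR=5/37; mL=-162/925, mR=88/925; mL+mR=-2/25 → advance -1; mR−mL=10/37 → turn +1·90°

0 40/689 40/521 -37980/358969 17140/358969 8 -7 S
1 20/229 4/65 -1566/14885 266/14885 8 -6 E
2 40/269 8/85 -3852/22865 452/22865 7 -6 N
3 2/25 5/37 -162/925 88/925 7 -7 W
final 8 -7 S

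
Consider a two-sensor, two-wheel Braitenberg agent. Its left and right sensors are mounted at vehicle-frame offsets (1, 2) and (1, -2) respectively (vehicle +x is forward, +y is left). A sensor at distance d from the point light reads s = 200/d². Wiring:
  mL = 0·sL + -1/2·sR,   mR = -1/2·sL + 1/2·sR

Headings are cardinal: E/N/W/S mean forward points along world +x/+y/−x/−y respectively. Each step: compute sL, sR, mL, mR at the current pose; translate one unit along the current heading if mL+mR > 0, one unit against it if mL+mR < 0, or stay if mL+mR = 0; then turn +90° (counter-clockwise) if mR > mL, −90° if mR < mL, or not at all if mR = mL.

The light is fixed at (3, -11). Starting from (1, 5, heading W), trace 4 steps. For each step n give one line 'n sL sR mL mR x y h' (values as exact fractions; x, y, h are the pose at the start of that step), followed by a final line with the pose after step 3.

n=0: pose=(1,5,W); sL=40/41, sR=200/333; mL=-100/333, mR=-2560/13653; mL+mR=-20/41 → advance -1; mR−mL=1540/13653 → turn +1·90°
n=1: pose=(2,5,S); sL=100/113, sR=100/117; mL=-50/117, mR=-200/13221; mL+mR=-50/113 → advance -1; mR−mL=5450/13221 → turn +1·90°
n=2: pose=(2,6,E); sL=200/361, sR=8/9; mL=-4/9, mR=544/3249; mL+mR=-100/361 → advance -1; mR−mL=1988/3249 → turn +1·90°
n=3: pose=(1,6,N); sL=10/17, sR=50/81; mL=-25/81, mR=20/1377; mL+mR=-5/17 → advance -1; mR−mL=445/1377 → turn +1·90°

0 40/41 200/333 -100/333 -2560/13653 1 5 W
1 100/113 100/117 -50/117 -200/13221 2 5 S
2 200/361 8/9 -4/9 544/3249 2 6 E
3 10/17 50/81 -25/81 20/1377 1 6 N
final 1 5 W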